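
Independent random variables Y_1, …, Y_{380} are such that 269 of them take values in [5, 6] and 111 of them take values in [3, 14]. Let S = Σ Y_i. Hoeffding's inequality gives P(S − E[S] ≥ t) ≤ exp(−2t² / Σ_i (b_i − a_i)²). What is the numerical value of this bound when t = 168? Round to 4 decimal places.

0.0162

Σ(b_i − a_i)² = 269·1² + 111·11² = 13700.
Exponent = 2·168² / 13700 = 4.12029.
Bound = exp(−4.12029) = 0.01624.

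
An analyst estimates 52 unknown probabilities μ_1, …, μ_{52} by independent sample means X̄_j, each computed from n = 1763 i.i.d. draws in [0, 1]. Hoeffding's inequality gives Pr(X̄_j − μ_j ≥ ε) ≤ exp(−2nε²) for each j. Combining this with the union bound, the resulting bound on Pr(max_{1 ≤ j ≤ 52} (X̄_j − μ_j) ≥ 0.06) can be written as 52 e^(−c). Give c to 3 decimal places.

Union bound over the 52 events: Pr(max_{1 ≤ j ≤ 52} (X̄_j − μ_j) ≥ 0.06) ≤ 52·exp(−2nε²) = 52 exp(−2·1763·0.06²).
So c = 2·1763·0.06² = 12.6936.

12.694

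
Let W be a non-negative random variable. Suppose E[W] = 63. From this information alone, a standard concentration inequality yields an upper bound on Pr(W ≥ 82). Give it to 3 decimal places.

Only the mean of a non-negative variable is known, so Markov's inequality is the applicable tail bound.
Markov's inequality: for a non-negative random variable, Pr(W ≥ a) ≤ E[W]/a.
Here E[W] = 63 and a = 82, so the bound is 63/82 = 0.7683.

0.768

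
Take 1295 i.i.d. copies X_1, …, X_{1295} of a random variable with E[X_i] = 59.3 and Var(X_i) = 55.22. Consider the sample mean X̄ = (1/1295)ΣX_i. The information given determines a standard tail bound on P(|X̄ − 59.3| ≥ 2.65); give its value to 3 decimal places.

0.006

With mean and variance of each term known, Chebyshev's inequality bounds the deviation of the sum (or sample mean).
Var(X̄) = Var(X_i)/n = 55.22/1295 = 0.042641.
Chebyshev: P(|X̄ − 59.3| ≥ 2.65) ≤ Var(X̄)/(2.65)² = 55.22/(1295·2.65²) = 0.0061.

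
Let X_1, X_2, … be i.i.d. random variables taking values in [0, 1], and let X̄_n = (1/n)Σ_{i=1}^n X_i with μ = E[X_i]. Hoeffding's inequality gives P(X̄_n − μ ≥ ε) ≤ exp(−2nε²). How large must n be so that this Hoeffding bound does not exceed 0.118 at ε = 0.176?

35

Require exp(−2nε²) ≤ 0.118, i.e. 2nε² ≥ ln(1/0.118) = 2.137071.
So n ≥ 2.137071 / (2·0.176²) = 34.496.
The smallest integer n is 35.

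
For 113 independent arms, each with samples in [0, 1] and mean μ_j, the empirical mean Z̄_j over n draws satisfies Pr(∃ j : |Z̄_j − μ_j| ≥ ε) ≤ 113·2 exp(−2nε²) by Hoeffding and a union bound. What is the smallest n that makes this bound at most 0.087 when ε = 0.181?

Need 2·113·exp(−2nε²) ≤ 0.087, i.e. exp(−2nε²) ≤ 0.087/226.
So 2nε² ≥ ln(226/0.087) = 7.862382.
Hence n ≥ 7.862382/(2·0.181²) = 119.996.
The smallest integer n is 120.

120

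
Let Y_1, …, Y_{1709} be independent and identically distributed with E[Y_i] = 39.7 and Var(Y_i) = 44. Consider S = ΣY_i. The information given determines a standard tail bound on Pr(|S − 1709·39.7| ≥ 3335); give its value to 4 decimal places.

0.0068

With mean and variance of each term known, Chebyshev's inequality bounds the deviation of the sum (or sample mean).
Var(S) = n·Var(Y_i) = 1709·44 = 75196.
Chebyshev: Pr(|S − 1709·39.7| ≥ 3335) ≤ Var(S)/3335² = 75196/11122225 = 0.0068.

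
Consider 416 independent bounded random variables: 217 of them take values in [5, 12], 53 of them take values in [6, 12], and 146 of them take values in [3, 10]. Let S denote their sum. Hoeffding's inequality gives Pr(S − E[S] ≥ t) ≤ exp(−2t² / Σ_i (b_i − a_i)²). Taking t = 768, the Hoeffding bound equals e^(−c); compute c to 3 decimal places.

59.896

Σ(b_i − a_i)² = 217·7² + 53·6² + 146·7² = 19695.
c = 2t² / 19695 = 2·768² / 19695 = 59.8958.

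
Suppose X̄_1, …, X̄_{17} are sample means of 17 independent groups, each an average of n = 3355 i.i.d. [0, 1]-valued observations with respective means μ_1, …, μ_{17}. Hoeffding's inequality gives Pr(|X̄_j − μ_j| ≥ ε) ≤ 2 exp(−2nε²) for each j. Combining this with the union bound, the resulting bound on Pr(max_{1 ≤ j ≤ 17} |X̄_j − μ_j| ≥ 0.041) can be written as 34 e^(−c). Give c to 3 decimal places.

Union bound over the 17 events: Pr(max_{1 ≤ j ≤ 17} |X̄_j − μ_j| ≥ 0.041) ≤ 17·2·exp(−2nε²) = 34 exp(−2·3355·0.041²).
So c = 2·3355·0.041² = 11.2795.

11.280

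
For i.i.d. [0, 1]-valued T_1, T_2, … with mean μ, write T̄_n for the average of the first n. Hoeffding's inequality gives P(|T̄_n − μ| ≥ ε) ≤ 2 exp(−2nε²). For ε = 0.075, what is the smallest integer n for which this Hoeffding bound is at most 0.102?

Require 2·exp(−2nε²) ≤ 0.102, i.e. 2nε² ≥ ln(2/0.102) = 2.975930.
So n ≥ 2.975930 / (2·0.075²) = 264.527.
The smallest integer n is 265.

265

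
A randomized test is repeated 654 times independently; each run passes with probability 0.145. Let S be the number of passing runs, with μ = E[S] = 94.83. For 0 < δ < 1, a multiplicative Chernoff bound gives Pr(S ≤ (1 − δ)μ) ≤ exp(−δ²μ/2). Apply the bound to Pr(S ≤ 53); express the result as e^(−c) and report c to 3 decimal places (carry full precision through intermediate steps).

9.226

Write 53 = (1 − δ)μ, so δ = 1 − 53/94.83 = 0.4411051…
Then the exponent is δ²μ/2 = (μ − 53)²/(2μ) = 9.225714.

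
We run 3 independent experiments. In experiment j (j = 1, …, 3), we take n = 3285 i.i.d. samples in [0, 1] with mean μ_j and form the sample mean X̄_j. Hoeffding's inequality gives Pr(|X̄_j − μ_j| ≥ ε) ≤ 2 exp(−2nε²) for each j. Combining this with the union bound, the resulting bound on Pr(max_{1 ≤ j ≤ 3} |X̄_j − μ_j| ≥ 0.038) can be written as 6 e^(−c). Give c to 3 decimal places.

Union bound over the 3 events: Pr(max_{1 ≤ j ≤ 3} |X̄_j − μ_j| ≥ 0.038) ≤ 3·2·exp(−2nε²) = 6 exp(−2·3285·0.038²).
So c = 2·3285·0.038² = 9.4871.

9.487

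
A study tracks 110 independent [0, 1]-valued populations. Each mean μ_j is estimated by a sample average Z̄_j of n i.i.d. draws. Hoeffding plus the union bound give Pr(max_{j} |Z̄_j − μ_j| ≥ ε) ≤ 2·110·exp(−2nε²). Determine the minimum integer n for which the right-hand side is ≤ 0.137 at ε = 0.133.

209

Need 2·110·exp(−2nε²) ≤ 0.137, i.e. exp(−2nε²) ≤ 0.137/220.
So 2nε² ≥ ln(220/0.137) = 7.381402.
Hence n ≥ 7.381402/(2·0.133²) = 208.644.
The smallest integer n is 209.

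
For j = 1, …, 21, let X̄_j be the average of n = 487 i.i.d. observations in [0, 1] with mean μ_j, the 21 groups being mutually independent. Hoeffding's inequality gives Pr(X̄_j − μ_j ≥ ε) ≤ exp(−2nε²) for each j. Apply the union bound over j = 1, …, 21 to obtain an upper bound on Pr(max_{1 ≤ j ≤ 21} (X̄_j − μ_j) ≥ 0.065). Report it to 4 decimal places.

Per-experiment Hoeffding bound: exp(−2·487·0.065²) = exp(−4.11515) = 0.016323.
Union bound over 21 events: 21·0.016323 = 0.34279.

0.3428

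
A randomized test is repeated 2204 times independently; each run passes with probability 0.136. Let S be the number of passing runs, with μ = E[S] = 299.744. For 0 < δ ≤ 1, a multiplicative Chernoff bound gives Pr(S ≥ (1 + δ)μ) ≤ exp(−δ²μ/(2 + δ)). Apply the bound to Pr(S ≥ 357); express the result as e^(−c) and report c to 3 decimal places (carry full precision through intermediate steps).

4.992

Write 357 = (1 + δ)μ, so δ = 357/299.744 − 1 = 0.1910163…
Then the exponent is δ²μ/(2 + δ) = (357 − μ)² / (μ·(2 + δ)) = 4.991670.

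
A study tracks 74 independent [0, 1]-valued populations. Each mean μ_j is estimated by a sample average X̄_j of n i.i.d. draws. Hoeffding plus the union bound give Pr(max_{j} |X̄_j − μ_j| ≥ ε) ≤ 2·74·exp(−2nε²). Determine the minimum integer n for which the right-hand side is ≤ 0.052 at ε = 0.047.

Need 2·74·exp(−2nε²) ≤ 0.052, i.e. exp(−2nε²) ≤ 0.052/148.
So 2nε² ≥ ln(148/0.052) = 7.953724.
Hence n ≥ 7.953724/(2·0.047²) = 1800.300.
The smallest integer n is 1801.

1801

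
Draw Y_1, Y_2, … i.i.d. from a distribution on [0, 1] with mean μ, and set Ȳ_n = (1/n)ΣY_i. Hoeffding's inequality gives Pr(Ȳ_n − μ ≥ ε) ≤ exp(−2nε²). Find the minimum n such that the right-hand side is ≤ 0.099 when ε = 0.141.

59

Require exp(−2nε²) ≤ 0.099, i.e. 2nε² ≥ ln(1/0.099) = 2.312635.
So n ≥ 2.312635 / (2·0.141²) = 58.162.
The smallest integer n is 59.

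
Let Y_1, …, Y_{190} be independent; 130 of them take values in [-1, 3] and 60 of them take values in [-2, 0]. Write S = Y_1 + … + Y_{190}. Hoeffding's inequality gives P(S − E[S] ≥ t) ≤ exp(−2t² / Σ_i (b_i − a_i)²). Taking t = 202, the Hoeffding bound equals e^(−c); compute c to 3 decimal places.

35.176

Σ(b_i − a_i)² = 130·4² + 60·2² = 2320.
c = 2t² / 2320 = 2·202² / 2320 = 35.1759.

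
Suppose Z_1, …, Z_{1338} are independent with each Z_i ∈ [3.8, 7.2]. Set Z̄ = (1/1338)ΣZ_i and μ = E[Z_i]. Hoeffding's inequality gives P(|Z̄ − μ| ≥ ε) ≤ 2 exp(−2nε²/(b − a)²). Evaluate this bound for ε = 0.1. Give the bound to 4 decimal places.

Exponent: 2nε²/(b − a)² = 2·1338·0.1² / 3.4² = 2.31488.
Bound = 2·exp(−2.31488) = 0.19756.

0.1976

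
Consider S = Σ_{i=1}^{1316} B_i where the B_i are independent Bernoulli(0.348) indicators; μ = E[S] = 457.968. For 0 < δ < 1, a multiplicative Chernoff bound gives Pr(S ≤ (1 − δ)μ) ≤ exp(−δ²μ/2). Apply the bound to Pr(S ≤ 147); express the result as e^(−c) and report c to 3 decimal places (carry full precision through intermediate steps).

Write 147 = (1 − δ)μ, so δ = 1 − 147/457.968 = 0.6790169…
Then the exponent is δ²μ/2 = (μ − 147)²/(2μ) = 105.576260.

105.576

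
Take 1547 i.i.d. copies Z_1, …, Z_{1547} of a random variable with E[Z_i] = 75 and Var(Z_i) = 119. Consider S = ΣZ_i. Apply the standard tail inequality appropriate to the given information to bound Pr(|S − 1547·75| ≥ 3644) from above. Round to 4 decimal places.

With mean and variance of each term known, Chebyshev's inequality bounds the deviation of the sum (or sample mean).
Var(S) = n·Var(Z_i) = 1547·119 = 184093.
Chebyshev: Pr(|S − 1547·75| ≥ 3644) ≤ Var(S)/3644² = 184093/13278736 = 0.0139.

0.0139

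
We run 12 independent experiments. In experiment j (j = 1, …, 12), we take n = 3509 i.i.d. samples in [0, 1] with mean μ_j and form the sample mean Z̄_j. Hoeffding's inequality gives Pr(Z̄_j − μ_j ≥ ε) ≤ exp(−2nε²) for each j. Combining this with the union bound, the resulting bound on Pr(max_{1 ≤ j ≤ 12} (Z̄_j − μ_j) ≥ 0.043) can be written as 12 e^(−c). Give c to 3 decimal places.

12.976

Union bound over the 12 events: Pr(max_{1 ≤ j ≤ 12} (Z̄_j − μ_j) ≥ 0.043) ≤ 12·exp(−2nε²) = 12 exp(−2·3509·0.043²).
So c = 2·3509·0.043² = 12.9763.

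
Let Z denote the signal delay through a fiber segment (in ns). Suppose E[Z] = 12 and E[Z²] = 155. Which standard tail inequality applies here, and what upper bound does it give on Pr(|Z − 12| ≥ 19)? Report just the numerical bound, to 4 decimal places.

The first two moments determine the variance, so Chebyshev's inequality is the sharpest standard bound available.
Var(Z) = E[Z²] − (E[Z])² = 155 − 144 = 11.
Chebyshev's inequality: Pr(|Z − μ| ≥ t) ≤ Var(Z)/t² = 11/361 = 0.0305.

0.0305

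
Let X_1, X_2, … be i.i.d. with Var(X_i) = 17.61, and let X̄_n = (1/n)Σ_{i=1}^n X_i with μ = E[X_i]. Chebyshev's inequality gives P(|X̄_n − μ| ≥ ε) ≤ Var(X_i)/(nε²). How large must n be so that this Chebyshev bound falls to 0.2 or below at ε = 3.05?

10

Require 17.61/(n·3.05²) ≤ 0.2, i.e. n ≥ 17.61/(0.2·3.05²) = 9.465.
The smallest integer n is 10.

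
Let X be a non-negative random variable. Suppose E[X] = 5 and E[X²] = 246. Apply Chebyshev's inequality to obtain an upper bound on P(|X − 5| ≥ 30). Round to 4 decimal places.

Var(X) = E[X²] − (E[X])² = 246 − 25 = 221.
Chebyshev's inequality: P(|X − μ| ≥ t) ≤ Var(X)/t² = 221/900 = 0.2456.

0.2456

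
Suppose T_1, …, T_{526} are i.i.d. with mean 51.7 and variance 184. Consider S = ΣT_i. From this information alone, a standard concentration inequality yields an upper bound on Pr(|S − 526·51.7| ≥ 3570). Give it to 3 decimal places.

0.008

With mean and variance of each term known, Chebyshev's inequality bounds the deviation of the sum (or sample mean).
Var(S) = n·Var(T_i) = 526·184 = 96784.
Chebyshev: Pr(|S − 526·51.7| ≥ 3570) ≤ Var(S)/3570² = 96784/12744900 = 0.0076.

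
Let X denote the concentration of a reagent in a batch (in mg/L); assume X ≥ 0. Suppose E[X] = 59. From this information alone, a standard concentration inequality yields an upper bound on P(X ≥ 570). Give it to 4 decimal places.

Only the mean of a non-negative variable is known, so Markov's inequality is the applicable tail bound.
Markov's inequality: for a non-negative random variable, P(X ≥ a) ≤ E[X]/a.
Here E[X] = 59 and a = 570, so the bound is 59/570 = 0.1035.

0.1035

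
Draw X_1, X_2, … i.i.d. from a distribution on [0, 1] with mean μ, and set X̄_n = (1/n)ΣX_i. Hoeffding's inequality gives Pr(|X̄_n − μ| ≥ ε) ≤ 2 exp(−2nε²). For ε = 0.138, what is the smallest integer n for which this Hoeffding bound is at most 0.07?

Require 2·exp(−2nε²) ≤ 0.07, i.e. 2nε² ≥ ln(2/0.07) = 3.352407.
So n ≥ 3.352407 / (2·0.138²) = 88.017.
The smallest integer n is 89.

89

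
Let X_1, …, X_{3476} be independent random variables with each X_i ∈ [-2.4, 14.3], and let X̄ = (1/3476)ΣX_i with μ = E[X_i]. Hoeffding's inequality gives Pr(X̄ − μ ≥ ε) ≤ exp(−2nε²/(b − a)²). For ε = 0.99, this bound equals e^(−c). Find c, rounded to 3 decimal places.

24.431

c = 2nε²/(b − a)² = 2·3476·0.99² / 16.7² = 24.4313.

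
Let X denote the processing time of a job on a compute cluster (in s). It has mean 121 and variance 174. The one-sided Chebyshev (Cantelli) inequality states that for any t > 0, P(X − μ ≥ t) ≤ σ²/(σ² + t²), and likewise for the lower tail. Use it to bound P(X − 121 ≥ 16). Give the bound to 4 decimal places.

Here σ² = 174 and t = 16, so σ² + t² = 430.
Cantelli's bound: 174/430 = 0.4047.

0.4047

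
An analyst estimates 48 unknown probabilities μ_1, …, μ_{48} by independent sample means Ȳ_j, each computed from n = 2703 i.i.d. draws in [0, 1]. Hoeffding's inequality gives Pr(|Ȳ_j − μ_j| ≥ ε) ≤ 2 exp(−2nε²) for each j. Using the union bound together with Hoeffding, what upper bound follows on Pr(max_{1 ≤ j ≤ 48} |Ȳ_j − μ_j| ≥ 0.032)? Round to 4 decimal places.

0.3786

Per-experiment Hoeffding bound: 2·exp(−2·2703·0.032²) = 2·exp(−5.53574) = 0.0078865.
Union bound over 48 events: 48·0.0078865 = 0.37855.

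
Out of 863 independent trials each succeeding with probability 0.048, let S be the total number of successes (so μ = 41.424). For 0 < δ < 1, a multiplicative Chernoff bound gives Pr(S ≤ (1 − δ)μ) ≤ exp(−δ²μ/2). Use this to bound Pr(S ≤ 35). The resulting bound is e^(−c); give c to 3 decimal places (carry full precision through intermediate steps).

Write 35 = (1 − δ)μ, so δ = 1 − 35/41.424 = 0.1550792…
Then the exponent is δ²μ/2 = (μ − 35)²/(2μ) = 0.498114.

0.498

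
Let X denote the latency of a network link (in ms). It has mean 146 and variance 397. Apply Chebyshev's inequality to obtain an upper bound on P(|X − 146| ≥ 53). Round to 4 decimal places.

Chebyshev: P(|X − μ| ≥ t) ≤ Var(X)/t².
Bound = 397 / 2809 = 0.1413.

0.1413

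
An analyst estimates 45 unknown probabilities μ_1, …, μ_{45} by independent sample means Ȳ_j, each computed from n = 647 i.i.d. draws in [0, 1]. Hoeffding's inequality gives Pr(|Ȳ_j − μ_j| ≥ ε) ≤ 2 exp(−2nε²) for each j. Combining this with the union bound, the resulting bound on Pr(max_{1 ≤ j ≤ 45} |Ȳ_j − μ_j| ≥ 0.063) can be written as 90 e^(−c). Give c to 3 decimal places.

5.136

Union bound over the 45 events: Pr(max_{1 ≤ j ≤ 45} |Ȳ_j − μ_j| ≥ 0.063) ≤ 45·2·exp(−2nε²) = 90 exp(−2·647·0.063²).
So c = 2·647·0.063² = 5.1359.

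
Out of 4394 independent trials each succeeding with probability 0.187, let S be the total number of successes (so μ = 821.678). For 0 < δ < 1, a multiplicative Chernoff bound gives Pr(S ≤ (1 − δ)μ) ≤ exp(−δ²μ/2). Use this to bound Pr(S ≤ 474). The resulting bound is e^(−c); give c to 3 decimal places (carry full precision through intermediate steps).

Write 474 = (1 − δ)μ, so δ = 1 − 474/821.678 = 0.4231317…
Then the exponent is δ²μ/2 = (μ − 474)²/(2μ) = 73.556790.

73.557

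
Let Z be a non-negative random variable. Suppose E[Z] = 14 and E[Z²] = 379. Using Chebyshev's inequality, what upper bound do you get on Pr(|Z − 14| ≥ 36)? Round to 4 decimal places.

0.1412

Var(Z) = E[Z²] − (E[Z])² = 379 − 196 = 183.
Chebyshev's inequality: Pr(|Z − μ| ≥ t) ≤ Var(Z)/t² = 183/1296 = 0.1412.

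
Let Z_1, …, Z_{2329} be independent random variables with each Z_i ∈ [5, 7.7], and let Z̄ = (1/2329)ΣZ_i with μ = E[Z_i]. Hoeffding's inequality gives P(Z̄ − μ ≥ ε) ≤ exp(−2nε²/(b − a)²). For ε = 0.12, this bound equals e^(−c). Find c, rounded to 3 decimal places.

9.201

c = 2nε²/(b − a)² = 2·2329·0.12² / 2.7² = 9.2010.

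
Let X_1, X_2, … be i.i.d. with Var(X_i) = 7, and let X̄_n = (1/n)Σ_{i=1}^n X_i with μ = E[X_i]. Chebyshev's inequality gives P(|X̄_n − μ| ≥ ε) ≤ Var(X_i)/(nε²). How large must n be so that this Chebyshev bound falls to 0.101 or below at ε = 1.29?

Require 7/(n·1.29²) ≤ 0.101, i.e. n ≥ 7/(0.101·1.29²) = 41.648.
The smallest integer n is 42.

42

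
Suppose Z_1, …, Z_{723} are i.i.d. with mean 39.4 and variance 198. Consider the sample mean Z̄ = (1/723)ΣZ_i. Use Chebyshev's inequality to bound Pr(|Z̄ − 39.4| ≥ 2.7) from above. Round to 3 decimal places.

0.038

Var(Z̄) = Var(Z_i)/n = 198/723 = 0.27386.
Chebyshev: Pr(|Z̄ − 39.4| ≥ 2.7) ≤ Var(Z̄)/(2.7)² = 198/(723·2.7²) = 0.0376.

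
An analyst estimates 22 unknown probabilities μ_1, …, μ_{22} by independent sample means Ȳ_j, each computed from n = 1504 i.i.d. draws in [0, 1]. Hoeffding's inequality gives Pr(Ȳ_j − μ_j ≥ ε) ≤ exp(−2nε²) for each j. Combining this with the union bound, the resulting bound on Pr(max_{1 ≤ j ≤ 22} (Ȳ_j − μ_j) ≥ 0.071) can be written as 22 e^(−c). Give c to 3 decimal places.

Union bound over the 22 events: Pr(max_{1 ≤ j ≤ 22} (Ȳ_j − μ_j) ≥ 0.071) ≤ 22·exp(−2nε²) = 22 exp(−2·1504·0.071²).
So c = 2·1504·0.071² = 15.1633.

15.163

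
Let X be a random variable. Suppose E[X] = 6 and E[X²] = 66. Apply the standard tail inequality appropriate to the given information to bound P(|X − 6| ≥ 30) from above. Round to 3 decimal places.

The first two moments determine the variance, so Chebyshev's inequality is the sharpest standard bound available.
Var(X) = E[X²] − (E[X])² = 66 − 36 = 30.
Chebyshev's inequality: P(|X − μ| ≥ t) ≤ Var(X)/t² = 30/900 = 0.0333.

0.033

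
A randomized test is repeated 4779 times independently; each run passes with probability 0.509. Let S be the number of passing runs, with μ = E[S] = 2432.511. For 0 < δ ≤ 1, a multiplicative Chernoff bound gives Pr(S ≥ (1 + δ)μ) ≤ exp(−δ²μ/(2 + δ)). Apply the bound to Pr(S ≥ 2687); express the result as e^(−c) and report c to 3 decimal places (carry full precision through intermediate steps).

12.651

Write 2687 = (1 + δ)μ, so δ = 2687/2432.511 − 1 = 0.1046199…
Then the exponent is δ²μ/(2 + δ) = (2687 − μ)² / (μ·(2 + δ)) = 12.650554.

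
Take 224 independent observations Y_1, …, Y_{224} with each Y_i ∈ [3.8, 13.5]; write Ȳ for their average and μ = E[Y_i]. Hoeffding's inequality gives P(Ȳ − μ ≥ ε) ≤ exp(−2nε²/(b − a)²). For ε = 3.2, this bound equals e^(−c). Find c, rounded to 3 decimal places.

c = 2nε²/(b − a)² = 2·224·3.2² / 9.7² = 48.7567.

48.757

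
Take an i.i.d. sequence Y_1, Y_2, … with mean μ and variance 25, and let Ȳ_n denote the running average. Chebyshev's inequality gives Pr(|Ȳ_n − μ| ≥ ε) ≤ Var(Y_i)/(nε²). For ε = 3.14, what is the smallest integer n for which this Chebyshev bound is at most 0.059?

43

Require 25/(n·3.14²) ≤ 0.059, i.e. n ≥ 25/(0.059·3.14²) = 42.976.
The smallest integer n is 43.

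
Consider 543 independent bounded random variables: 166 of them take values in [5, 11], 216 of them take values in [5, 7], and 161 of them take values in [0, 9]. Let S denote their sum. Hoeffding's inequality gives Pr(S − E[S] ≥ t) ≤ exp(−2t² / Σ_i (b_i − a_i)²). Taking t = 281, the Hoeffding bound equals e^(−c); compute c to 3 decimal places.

7.943

Σ(b_i − a_i)² = 166·6² + 216·2² + 161·9² = 19881.
c = 2t² / 19881 = 2·281² / 19881 = 7.9434.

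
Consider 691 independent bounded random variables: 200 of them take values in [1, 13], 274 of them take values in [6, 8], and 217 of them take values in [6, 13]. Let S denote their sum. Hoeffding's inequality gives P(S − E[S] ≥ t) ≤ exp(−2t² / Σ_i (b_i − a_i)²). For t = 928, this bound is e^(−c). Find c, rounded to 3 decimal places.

42.497

Σ(b_i − a_i)² = 200·12² + 274·2² + 217·7² = 40529.
c = 2t² / 40529 = 2·928² / 40529 = 42.4972.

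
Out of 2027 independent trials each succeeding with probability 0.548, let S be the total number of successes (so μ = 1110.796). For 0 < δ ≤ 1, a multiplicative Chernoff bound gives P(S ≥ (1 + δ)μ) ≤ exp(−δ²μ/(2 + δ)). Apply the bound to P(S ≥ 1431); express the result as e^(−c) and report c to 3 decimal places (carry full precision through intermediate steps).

40.338

Write 1431 = (1 + δ)μ, so δ = 1431/1110.796 − 1 = 0.2882654…
Then the exponent is δ²μ/(2 + δ) = (1431 − μ)² / (μ·(2 + δ)) = 40.337856.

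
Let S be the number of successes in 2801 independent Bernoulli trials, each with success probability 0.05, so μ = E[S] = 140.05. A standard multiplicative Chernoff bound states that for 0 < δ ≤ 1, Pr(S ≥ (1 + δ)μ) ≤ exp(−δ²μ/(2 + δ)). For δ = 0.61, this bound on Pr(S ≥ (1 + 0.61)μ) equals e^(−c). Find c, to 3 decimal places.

19.967

c = δ²μ/(2 + δ) = 0.61²·140.05/(2 + 0.61) = 19.9665.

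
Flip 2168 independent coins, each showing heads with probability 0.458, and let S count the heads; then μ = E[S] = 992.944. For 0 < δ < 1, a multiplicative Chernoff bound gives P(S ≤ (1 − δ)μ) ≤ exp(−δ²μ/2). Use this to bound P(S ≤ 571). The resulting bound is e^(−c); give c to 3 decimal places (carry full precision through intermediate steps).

Write 571 = (1 − δ)μ, so δ = 1 − 571/992.944 = 0.4249424…
Then the exponent is δ²μ/2 = (μ − 571)²/(2μ) = 89.650947.

89.651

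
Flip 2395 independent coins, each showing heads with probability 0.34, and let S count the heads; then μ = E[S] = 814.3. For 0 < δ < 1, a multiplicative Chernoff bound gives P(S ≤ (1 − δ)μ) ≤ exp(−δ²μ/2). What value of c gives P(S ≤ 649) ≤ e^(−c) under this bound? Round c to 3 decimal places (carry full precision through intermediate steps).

Write 649 = (1 − δ)μ, so δ = 1 − 649/814.3 = 0.2029964…
Then the exponent is δ²μ/2 = (μ − 649)²/(2μ) = 16.777656.

16.778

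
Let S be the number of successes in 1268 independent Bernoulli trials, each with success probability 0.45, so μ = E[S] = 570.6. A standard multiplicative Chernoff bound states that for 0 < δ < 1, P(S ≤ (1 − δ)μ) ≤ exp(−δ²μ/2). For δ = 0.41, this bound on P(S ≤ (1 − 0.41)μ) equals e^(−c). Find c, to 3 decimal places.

47.959

c = δ²μ/2 = 0.41²·570.6/2 = 47.9589.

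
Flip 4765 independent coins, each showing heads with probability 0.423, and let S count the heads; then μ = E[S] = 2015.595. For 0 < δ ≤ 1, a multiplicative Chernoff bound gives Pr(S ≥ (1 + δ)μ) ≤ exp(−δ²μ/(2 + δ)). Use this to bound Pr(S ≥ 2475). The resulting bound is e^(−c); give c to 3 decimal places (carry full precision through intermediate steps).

46.999

Write 2475 = (1 + δ)μ, so δ = 2475/2015.595 − 1 = 0.2279253…
Then the exponent is δ²μ/(2 + δ) = (2475 − μ)² / (μ·(2 + δ)) = 46.998884.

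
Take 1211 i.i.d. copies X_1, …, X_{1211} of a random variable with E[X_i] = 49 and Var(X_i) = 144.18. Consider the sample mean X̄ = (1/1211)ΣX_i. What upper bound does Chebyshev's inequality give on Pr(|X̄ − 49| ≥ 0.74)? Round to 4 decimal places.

0.2174

Var(X̄) = Var(X_i)/n = 144.18/1211 = 0.11906.
Chebyshev: Pr(|X̄ − 49| ≥ 0.74) ≤ Var(X̄)/(0.74)² = 144.18/(1211·0.74²) = 0.2174.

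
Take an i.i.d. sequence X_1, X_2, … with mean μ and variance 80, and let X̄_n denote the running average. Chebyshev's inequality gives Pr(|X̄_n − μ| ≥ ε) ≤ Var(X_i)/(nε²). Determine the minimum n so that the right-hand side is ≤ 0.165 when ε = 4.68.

23

Require 80/(n·4.68²) ≤ 0.165, i.e. n ≥ 80/(0.165·4.68²) = 22.137.
The smallest integer n is 23.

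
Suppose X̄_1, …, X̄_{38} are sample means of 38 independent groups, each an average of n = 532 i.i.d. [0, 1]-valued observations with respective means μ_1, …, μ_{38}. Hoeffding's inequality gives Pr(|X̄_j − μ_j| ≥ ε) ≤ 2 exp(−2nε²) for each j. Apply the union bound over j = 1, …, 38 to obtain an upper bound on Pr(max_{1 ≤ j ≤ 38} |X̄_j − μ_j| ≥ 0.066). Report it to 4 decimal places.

0.7378

Per-experiment Hoeffding bound: 2·exp(−2·532·0.066²) = 2·exp(−4.63478) = 0.019416.
Union bound over 38 events: 38·0.019416 = 0.73782.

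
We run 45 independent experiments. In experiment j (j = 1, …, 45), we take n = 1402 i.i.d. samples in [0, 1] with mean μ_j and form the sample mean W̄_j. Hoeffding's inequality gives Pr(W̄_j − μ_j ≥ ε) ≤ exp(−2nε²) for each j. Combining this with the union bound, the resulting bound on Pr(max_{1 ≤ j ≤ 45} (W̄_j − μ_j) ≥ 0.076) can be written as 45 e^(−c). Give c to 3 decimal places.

16.196

Union bound over the 45 events: Pr(max_{1 ≤ j ≤ 45} (W̄_j − μ_j) ≥ 0.076) ≤ 45·exp(−2nε²) = 45 exp(−2·1402·0.076²).
So c = 2·1402·0.076² = 16.1959.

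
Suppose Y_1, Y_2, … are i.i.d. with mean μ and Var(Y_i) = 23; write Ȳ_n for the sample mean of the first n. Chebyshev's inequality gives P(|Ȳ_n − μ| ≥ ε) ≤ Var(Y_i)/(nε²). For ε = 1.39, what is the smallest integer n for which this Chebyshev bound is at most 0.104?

115

Require 23/(n·1.39²) ≤ 0.104, i.e. n ≥ 23/(0.104·1.39²) = 114.463.
The smallest integer n is 115.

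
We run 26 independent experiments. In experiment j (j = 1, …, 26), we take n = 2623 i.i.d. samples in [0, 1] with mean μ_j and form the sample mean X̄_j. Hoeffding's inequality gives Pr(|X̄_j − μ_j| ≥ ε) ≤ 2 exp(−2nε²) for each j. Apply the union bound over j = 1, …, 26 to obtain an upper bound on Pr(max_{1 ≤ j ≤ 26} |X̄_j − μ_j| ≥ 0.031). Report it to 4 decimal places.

Per-experiment Hoeffding bound: 2·exp(−2·2623·0.031²) = 2·exp(−5.04141) = 0.012929.
Union bound over 26 events: 26·0.012929 = 0.33616.

0.3362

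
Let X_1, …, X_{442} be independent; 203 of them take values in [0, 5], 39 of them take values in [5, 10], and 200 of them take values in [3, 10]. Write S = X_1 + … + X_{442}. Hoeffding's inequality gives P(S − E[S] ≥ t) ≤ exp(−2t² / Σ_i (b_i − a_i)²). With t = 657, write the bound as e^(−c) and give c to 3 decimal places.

54.467

Σ(b_i − a_i)² = 203·5² + 39·5² + 200·7² = 15850.
c = 2t² / 15850 = 2·657² / 15850 = 54.4668.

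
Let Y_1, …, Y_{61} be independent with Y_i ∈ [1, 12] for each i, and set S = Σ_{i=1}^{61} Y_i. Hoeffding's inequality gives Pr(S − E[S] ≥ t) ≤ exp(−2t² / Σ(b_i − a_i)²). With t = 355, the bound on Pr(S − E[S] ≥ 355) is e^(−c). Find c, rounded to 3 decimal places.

34.148

Σ(b_i − a_i)² = 61·(11)² = 7381.
c = 2t²/7381 = 2·355²/7381 = 34.1485.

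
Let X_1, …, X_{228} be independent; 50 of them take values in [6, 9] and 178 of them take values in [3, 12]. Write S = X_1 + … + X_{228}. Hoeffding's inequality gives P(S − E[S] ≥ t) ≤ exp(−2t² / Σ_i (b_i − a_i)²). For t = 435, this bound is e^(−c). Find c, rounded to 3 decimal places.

Σ(b_i − a_i)² = 50·3² + 178·9² = 14868.
c = 2t² / 14868 = 2·435² / 14868 = 25.4540.

25.454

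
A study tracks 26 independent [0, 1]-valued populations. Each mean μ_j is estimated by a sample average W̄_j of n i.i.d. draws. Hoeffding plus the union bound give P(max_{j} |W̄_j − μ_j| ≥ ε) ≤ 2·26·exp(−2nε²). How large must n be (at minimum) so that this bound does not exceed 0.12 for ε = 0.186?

88

Need 2·26·exp(−2nε²) ≤ 0.12, i.e. exp(−2nε²) ≤ 0.12/52.
So 2nε² ≥ ln(52/0.12) = 6.071507.
Hence n ≥ 6.071507/(2·0.186²) = 87.749.
The smallest integer n is 88.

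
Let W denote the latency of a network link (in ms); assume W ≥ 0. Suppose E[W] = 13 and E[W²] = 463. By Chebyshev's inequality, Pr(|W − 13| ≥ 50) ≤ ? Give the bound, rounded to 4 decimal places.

Var(W) = E[W²] − (E[W])² = 463 − 169 = 294.
Chebyshev's inequality: Pr(|W − μ| ≥ t) ≤ Var(W)/t² = 294/2500 = 0.1176.

0.1176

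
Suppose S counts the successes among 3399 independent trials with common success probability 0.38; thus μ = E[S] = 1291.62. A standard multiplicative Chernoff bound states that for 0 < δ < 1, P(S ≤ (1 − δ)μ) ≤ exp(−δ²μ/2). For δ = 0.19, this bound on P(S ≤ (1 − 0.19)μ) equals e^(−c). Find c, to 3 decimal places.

23.314

c = δ²μ/2 = 0.19²·1291.62/2 = 23.3137.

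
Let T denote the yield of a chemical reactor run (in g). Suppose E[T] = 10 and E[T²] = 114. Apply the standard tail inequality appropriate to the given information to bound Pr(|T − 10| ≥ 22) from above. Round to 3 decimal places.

0.029

The first two moments determine the variance, so Chebyshev's inequality is the sharpest standard bound available.
Var(T) = E[T²] − (E[T])² = 114 − 100 = 14.
Chebyshev's inequality: Pr(|T − μ| ≥ t) ≤ Var(T)/t² = 14/484 = 0.0289.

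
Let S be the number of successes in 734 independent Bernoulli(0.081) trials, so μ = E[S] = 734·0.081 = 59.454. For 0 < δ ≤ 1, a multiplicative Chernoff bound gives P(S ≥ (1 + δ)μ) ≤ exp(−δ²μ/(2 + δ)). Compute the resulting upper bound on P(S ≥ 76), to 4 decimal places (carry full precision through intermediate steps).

Write 76 = (1 + δ)μ, so δ = 76/59.454 − 1 = 0.2782992…
Then the exponent is δ²μ/(2 + δ) = (76 − μ)² / (μ·(2 + δ)) = 2.021130.
Bound = exp(−2.021130) = 0.13251.

0.1325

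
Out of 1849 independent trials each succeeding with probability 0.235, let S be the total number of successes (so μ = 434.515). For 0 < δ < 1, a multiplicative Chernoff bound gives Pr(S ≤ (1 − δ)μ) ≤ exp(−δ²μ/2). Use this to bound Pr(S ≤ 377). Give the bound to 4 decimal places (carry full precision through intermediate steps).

Write 377 = (1 − δ)μ, so δ = 1 − 377/434.515 = 0.132366…
Then the exponent is δ²μ/2 = (μ − 377)²/(2μ) = 3.806514.
Bound = exp(−3.806514) = 0.02223.

0.0222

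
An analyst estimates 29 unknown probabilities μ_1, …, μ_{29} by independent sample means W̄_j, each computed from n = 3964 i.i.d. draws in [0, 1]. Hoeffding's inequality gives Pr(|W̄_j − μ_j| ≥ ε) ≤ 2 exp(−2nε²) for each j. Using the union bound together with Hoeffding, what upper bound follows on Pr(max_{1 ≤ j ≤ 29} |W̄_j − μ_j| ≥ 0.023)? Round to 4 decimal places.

0.8751

Per-experiment Hoeffding bound: 2·exp(−2·3964·0.023²) = 2·exp(−4.19391) = 0.030174.
Union bound over 29 events: 29·0.030174 = 0.87505.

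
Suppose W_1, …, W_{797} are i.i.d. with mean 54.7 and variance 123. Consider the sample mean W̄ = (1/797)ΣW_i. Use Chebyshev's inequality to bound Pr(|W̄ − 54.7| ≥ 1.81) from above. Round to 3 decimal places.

Var(W̄) = Var(W_i)/n = 123/797 = 0.15433.
Chebyshev: Pr(|W̄ − 54.7| ≥ 1.81) ≤ Var(W̄)/(1.81)² = 123/(797·1.81²) = 0.0471.

0.047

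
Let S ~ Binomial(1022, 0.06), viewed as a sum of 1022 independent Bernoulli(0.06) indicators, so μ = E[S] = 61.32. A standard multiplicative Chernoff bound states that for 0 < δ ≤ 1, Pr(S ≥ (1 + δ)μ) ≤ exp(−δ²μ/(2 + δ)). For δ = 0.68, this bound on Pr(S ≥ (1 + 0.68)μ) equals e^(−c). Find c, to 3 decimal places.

c = δ²μ/(2 + δ) = 0.68²·61.32/(2 + 0.68) = 10.5800.

10.580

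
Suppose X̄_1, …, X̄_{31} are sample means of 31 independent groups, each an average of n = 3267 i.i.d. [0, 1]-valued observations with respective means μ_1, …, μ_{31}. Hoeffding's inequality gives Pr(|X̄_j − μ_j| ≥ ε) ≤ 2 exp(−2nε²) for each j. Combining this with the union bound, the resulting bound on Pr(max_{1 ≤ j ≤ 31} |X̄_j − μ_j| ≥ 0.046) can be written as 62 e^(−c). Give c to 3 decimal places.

Union bound over the 31 events: Pr(max_{1 ≤ j ≤ 31} |X̄_j − μ_j| ≥ 0.046) ≤ 31·2·exp(−2nε²) = 62 exp(−2·3267·0.046²).
So c = 2·3267·0.046² = 13.8259.

13.826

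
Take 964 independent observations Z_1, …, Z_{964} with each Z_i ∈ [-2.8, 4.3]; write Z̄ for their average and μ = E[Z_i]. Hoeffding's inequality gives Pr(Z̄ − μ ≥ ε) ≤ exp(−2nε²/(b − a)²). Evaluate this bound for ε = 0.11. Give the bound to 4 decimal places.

Exponent: 2nε²/(b − a)² = 2·964·0.11² / 7.1² = 0.46278.
Bound = exp(−0.46278) = 0.62953.

0.6295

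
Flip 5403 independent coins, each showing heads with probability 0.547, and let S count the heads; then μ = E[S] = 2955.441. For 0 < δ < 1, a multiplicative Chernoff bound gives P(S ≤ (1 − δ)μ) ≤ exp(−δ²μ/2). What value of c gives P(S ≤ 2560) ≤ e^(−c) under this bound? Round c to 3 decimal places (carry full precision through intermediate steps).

Write 2560 = (1 − δ)μ, so δ = 1 − 2560/2955.441 = 0.133801…
Then the exponent is δ²μ/2 = (μ − 2560)²/(2μ) = 26.455203.

26.455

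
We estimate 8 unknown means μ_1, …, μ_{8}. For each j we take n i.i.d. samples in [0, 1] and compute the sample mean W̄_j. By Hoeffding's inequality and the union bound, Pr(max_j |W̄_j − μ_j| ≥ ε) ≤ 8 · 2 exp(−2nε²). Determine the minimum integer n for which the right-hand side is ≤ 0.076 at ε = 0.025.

Need 2·8·exp(−2nε²) ≤ 0.076, i.e. exp(−2nε²) ≤ 0.076/16.
So 2nε² ≥ ln(16/0.076) = 5.349611.
Hence n ≥ 5.349611/(2·0.025²) = 4279.689.
The smallest integer n is 4280.

4280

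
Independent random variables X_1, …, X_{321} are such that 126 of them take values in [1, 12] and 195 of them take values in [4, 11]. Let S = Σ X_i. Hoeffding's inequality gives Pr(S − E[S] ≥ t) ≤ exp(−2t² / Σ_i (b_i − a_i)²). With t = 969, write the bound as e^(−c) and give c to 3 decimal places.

75.720

Σ(b_i − a_i)² = 126·11² + 195·7² = 24801.
c = 2t² / 24801 = 2·969² / 24801 = 75.7196.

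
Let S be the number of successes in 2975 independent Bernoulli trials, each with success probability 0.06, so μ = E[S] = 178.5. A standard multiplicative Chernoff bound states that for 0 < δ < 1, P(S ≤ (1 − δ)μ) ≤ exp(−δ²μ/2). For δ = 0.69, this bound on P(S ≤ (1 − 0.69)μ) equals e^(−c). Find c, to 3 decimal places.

c = δ²μ/2 = 0.69²·178.5/2 = 42.4919.

42.492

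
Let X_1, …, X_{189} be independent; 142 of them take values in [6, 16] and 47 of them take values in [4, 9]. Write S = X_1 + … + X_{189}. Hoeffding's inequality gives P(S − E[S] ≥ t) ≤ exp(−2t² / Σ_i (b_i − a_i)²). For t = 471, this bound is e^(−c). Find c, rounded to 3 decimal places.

Σ(b_i − a_i)² = 142·10² + 47·5² = 15375.
c = 2t² / 15375 = 2·471² / 15375 = 28.8574.

28.857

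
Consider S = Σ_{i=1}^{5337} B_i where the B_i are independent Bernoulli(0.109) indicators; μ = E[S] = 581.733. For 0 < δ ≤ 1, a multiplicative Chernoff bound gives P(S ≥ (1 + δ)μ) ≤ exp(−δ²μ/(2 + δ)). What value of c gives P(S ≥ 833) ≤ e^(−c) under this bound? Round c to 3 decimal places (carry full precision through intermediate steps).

Write 833 = (1 + δ)μ, so δ = 833/581.733 − 1 = 0.4319284…
Then the exponent is δ²μ/(2 + δ) = (833 − μ)² / (μ·(2 + δ)) = 44.626870.

44.627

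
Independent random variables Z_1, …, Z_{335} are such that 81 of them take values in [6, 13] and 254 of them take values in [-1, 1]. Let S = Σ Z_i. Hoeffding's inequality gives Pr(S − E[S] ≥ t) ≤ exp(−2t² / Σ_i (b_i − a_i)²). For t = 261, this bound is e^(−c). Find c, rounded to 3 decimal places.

Σ(b_i − a_i)² = 81·7² + 254·2² = 4985.
c = 2t² / 4985 = 2·261² / 4985 = 27.3304.

27.330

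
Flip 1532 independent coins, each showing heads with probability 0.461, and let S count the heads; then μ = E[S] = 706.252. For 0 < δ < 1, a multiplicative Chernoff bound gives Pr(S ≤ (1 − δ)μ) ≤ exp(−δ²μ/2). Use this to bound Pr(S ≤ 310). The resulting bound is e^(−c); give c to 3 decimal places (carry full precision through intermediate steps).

Write 310 = (1 − δ)μ, so δ = 1 − 310/706.252 = 0.5610632…
Then the exponent is δ²μ/2 = (μ − 310)²/(2μ) = 111.161206.

111.161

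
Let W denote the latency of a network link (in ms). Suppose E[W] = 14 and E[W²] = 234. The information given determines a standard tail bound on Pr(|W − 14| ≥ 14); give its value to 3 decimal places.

The first two moments determine the variance, so Chebyshev's inequality is the sharpest standard bound available.
Var(W) = E[W²] − (E[W])² = 234 − 196 = 38.
Chebyshev's inequality: Pr(|W − μ| ≥ t) ≤ Var(W)/t² = 38/196 = 0.1939.

0.194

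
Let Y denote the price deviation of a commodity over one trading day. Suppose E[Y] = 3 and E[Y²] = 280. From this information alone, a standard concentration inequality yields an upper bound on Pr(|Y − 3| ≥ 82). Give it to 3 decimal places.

The first two moments determine the variance, so Chebyshev's inequality is the sharpest standard bound available.
Var(Y) = E[Y²] − (E[Y])² = 280 − 9 = 271.
Chebyshev's inequality: Pr(|Y − μ| ≥ t) ≤ Var(Y)/t² = 271/6724 = 0.0403.

0.040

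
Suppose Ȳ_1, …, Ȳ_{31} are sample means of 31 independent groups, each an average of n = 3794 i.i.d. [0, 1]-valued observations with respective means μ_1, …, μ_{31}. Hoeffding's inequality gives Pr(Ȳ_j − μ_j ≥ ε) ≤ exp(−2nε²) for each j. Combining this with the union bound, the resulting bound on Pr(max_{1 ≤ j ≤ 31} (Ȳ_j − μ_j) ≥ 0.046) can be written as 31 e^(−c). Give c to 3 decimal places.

Union bound over the 31 events: Pr(max_{1 ≤ j ≤ 31} (Ȳ_j − μ_j) ≥ 0.046) ≤ 31·exp(−2nε²) = 31 exp(−2·3794·0.046²).
So c = 2·3794·0.046² = 16.0562.

16.056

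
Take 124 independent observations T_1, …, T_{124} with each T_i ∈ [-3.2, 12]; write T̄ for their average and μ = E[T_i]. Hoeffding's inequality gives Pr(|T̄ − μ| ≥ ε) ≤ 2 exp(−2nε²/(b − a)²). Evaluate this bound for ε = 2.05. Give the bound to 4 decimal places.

Exponent: 2nε²/(b − a)² = 2·124·2.05² / 15.2² = 4.51099.
Bound = 2·exp(−4.51099) = 0.02198.

0.0220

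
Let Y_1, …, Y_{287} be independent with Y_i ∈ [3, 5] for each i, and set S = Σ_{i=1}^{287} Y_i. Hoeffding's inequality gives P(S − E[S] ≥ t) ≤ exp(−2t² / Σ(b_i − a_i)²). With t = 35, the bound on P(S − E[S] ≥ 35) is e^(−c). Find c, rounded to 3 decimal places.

Σ(b_i − a_i)² = 287·(2)² = 1148.
c = 2t²/1148 = 2·35²/1148 = 2.1341.

2.134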